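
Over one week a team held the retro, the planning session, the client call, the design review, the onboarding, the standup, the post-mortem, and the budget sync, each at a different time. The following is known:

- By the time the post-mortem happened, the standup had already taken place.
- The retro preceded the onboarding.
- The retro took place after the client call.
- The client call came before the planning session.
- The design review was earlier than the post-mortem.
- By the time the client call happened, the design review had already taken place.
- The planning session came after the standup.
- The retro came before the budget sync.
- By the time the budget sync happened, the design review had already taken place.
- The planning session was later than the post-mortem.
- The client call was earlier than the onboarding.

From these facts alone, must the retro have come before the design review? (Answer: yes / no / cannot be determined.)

no

Tracing the constraints gives the design review → the client call → the retro, so the design review must come before the retro.
That means the retro cannot be before the design review.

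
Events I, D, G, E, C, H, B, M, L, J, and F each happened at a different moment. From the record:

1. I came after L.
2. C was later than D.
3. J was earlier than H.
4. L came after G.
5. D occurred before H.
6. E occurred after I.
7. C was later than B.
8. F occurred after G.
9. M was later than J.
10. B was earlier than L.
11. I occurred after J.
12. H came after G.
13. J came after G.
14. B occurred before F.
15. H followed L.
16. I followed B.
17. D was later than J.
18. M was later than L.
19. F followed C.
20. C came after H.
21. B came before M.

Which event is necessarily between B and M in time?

L

Tracing the constraints gives B → L → M, so L sits after B and before M.
No other event is forced both after B and before M.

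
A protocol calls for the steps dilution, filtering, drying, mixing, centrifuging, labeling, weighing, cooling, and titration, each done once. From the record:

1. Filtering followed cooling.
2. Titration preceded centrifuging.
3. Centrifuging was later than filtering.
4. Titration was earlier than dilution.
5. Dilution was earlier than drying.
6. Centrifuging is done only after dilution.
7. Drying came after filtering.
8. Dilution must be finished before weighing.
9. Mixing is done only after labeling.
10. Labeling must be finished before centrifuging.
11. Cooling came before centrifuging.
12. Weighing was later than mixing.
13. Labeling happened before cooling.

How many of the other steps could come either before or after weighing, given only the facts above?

Forced before weighing: dilution, labeling, mixing, and titration.
That leaves centrifuging, cooling, drying, and filtering with no forced order relative to weighing — 4.

4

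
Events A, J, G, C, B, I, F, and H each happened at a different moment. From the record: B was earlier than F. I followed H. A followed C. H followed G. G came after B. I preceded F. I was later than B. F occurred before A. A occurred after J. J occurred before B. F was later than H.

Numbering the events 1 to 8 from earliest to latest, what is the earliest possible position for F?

B, G, H, I, and J must all come before F — 5 forced predecessors.
Nothing else is forced ahead of F, so its earliest slot is position 5 + 1 = 6.

6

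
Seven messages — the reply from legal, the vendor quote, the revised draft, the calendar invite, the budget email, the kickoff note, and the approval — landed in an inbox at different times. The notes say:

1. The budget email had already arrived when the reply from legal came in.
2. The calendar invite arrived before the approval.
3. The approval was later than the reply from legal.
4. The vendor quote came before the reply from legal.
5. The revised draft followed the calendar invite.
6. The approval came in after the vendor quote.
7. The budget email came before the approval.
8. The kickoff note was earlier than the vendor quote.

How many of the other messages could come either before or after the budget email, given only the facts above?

Forced after the budget email: the approval and the reply from legal.
That leaves the calendar invite, the kickoff note, the revised draft, and the vendor quote with no forced order relative to the budget email — 4.

4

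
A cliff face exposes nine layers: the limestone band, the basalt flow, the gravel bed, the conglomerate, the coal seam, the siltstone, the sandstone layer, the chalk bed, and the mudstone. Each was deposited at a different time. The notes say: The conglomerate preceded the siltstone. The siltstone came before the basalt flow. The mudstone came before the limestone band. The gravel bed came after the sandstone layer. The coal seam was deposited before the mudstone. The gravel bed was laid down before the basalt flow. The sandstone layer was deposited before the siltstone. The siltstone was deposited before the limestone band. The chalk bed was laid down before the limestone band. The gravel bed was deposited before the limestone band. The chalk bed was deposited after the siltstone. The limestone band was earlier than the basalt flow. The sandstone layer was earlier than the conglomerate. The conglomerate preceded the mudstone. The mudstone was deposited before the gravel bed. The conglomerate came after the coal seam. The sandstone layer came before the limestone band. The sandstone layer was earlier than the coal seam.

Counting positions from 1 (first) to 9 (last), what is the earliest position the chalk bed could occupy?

The coal seam, the conglomerate, the sandstone layer, and the siltstone must all come before the chalk bed — 4 forced predecessors.
Nothing else is forced ahead of the chalk bed, so its earliest slot is position 4 + 1 = 5.

5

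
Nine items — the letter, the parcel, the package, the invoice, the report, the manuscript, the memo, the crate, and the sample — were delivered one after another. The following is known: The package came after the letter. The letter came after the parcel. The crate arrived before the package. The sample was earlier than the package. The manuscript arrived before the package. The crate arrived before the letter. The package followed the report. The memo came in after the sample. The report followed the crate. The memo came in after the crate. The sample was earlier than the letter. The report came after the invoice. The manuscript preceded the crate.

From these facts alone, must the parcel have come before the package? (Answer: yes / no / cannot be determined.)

Chain the constraints: the parcel → the letter → the package. Each link is directly stated, so the parcel comes before the package.

yes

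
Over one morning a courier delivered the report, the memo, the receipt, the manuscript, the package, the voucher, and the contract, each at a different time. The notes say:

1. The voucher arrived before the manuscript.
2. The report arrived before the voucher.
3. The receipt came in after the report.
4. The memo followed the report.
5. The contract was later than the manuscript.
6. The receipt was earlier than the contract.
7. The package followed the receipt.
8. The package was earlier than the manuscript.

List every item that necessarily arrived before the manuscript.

Directly stated before the manuscript: the package and the voucher.
The receipt reaches the manuscript via the receipt → the package → the manuscript.
The report reaches the manuscript via the report → the voucher → the manuscript.
No chain forces the contract (or any of the others) ahead of the manuscript.

the package, the receipt, the report, the voucher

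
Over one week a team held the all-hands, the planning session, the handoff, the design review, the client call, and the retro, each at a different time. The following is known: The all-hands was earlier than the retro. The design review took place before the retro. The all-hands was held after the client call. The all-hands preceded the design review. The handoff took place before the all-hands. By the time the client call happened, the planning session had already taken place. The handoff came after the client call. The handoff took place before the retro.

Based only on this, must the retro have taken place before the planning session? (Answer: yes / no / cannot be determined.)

no

Tracing the constraints gives the planning session → the client call → the handoff → the retro, so the planning session must come before the retro.
That means the retro cannot be before the planning session.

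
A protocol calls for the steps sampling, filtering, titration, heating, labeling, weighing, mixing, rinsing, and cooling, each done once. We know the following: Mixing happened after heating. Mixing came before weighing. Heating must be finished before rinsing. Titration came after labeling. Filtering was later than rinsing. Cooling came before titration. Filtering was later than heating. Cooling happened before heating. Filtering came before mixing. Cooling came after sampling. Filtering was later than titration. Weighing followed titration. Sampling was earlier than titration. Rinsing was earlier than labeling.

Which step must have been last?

weighing

Every other step has a chain of constraints placing it before weighing, so weighing is last.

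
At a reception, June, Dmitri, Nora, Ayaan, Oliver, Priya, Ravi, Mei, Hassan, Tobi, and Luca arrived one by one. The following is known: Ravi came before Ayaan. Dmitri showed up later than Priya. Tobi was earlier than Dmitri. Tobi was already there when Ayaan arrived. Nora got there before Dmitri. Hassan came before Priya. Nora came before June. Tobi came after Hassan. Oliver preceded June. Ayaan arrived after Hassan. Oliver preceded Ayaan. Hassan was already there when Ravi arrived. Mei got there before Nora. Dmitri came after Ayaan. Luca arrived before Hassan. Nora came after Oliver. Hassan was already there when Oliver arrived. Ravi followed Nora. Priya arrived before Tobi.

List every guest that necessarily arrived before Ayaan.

Directly stated before Ayaan: Hassan, Oliver, Ravi, and Tobi.
Luca reaches Ayaan via Luca → Hassan → Ayaan.
Mei reaches Ayaan via Mei → Nora → Ravi → Ayaan.
Nora reaches Ayaan via Nora → Ravi → Ayaan.
Likewise Priya reaches Ayaan by chaining the stated constraints.

Hassan, Luca, Mei, Nora, Oliver, Priya, Ravi, Tobi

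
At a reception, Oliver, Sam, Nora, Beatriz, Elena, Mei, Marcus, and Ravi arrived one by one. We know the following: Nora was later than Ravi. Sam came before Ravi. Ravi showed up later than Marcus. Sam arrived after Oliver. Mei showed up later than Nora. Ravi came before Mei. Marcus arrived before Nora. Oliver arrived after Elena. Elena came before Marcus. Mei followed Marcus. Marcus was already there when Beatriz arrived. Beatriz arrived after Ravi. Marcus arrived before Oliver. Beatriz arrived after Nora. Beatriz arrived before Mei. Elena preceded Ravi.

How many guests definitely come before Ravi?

Directly stated before Ravi: Elena, Marcus, and Sam.
Oliver reaches Ravi via Oliver → Sam → Ravi.
That's Elena, Marcus, Oliver, and Sam — 4 in all.

4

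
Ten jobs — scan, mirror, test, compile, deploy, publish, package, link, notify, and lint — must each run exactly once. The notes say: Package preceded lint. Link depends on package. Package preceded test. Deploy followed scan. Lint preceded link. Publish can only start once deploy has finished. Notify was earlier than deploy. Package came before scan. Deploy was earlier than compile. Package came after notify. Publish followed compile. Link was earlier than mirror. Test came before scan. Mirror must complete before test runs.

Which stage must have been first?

notify

Notify has a chain of constraints placing it before every other stage, so notify must be first.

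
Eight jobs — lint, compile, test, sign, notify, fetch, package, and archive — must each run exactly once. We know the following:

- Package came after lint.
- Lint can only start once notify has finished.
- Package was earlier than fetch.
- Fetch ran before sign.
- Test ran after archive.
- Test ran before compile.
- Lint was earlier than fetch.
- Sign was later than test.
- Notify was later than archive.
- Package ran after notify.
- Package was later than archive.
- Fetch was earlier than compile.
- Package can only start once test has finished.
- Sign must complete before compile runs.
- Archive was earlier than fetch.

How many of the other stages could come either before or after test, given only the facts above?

Forced before test: archive; forced after test: compile, fetch, package, and sign.
That leaves lint and notify with no forced order relative to test — 2.

2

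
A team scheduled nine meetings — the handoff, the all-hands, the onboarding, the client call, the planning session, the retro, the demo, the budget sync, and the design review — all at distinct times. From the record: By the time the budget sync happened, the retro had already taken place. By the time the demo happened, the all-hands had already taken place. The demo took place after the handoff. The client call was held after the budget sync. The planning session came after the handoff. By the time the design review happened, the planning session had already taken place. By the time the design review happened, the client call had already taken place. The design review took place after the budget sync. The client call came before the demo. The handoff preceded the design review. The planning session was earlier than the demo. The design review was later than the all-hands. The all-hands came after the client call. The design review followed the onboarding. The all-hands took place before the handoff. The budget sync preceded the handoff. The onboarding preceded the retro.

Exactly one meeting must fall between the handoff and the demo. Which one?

the planning session

Tracing the constraints gives the handoff → the planning session → the demo, so the planning session sits after the handoff and before the demo.
No other meeting is forced both after the handoff and before the demo.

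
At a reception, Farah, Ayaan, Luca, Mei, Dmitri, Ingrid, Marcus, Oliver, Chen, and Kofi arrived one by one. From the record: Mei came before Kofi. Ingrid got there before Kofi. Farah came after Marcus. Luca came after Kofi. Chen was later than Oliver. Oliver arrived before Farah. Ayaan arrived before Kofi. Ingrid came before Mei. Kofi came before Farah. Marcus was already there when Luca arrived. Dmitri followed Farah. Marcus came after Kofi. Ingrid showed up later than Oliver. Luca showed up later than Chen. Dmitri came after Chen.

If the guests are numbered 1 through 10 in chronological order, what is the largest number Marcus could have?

Marcus must come before Dmitri, Farah, and Luca — 3 guests forced after them.
Everything else can be placed before Marcus in some valid order, so Marcus can sit as late as position 10 − 3 = 7.

7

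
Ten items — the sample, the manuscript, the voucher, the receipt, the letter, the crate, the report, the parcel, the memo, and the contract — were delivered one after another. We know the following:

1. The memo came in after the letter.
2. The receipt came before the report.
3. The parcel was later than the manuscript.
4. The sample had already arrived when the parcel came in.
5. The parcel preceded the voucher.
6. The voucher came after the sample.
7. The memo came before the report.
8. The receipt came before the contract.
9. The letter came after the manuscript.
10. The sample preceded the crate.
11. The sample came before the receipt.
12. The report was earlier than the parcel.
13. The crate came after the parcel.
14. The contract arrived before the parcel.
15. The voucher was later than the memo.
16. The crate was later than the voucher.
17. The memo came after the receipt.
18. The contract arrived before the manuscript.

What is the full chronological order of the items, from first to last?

the sample, the receipt, the contract, the manuscript, the letter, the memo, the report, the parcel, the voucher, the crate

The constraints fix every adjacent pair, so only one ordering works:
the sample → the receipt → the contract → the manuscript → the letter → the memo → the report → the parcel → the voucher → the crate.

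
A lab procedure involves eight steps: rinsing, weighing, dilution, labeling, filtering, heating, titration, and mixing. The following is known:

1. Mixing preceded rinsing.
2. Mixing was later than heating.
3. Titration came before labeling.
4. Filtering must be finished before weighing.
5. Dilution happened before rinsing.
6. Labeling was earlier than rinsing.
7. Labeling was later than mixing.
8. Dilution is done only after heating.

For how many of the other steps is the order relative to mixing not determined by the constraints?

Forced before mixing: heating; forced after mixing: labeling and rinsing.
That leaves dilution, filtering, titration, and weighing with no forced order relative to mixing — 4.

4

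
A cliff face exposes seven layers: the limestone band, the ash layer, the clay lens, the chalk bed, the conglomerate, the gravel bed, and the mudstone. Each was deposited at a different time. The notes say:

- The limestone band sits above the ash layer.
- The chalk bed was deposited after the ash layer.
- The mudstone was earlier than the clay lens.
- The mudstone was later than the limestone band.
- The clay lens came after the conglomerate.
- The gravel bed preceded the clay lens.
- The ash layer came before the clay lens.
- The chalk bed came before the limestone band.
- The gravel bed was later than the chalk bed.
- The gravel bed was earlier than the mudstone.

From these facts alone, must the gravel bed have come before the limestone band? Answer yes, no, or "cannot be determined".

No chain of stated constraints runs from the gravel bed to the limestone band, and none runs from the limestone band to the gravel bed either.
So the relative order of the gravel bed and the limestone band is not fixed by the given facts.

cannot be determined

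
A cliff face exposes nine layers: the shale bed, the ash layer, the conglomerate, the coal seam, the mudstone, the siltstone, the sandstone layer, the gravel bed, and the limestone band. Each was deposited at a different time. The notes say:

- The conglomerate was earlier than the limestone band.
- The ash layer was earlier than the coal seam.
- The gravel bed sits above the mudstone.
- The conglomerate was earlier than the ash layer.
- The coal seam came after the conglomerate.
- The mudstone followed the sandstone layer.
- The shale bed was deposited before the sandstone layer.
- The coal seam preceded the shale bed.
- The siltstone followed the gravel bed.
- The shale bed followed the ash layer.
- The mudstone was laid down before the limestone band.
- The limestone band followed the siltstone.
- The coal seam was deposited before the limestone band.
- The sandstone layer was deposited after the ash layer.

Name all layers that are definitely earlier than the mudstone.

the ash layer, the coal seam, the conglomerate, the sandstone layer, the shale bed

Directly stated before the mudstone: the sandstone layer.
The ash layer reaches the mudstone via the ash layer → the sandstone layer → the mudstone.
The coal seam reaches the mudstone via the coal seam → the shale bed → the sandstone layer → the mudstone.
The conglomerate reaches the mudstone via the conglomerate → the ash layer → the sandstone layer → the mudstone.
Likewise the shale bed reaches the mudstone by chaining the stated constraints.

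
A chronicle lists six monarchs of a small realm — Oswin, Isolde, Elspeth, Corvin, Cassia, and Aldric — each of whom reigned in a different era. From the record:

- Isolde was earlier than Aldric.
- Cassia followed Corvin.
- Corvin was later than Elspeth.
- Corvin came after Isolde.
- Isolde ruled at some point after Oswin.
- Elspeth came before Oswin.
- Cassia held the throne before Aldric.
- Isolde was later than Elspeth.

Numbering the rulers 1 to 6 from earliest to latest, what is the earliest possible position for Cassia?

5

Corvin, Elspeth, Isolde, and Oswin must all come before Cassia — 4 forced predecessors.
Nothing else is forced ahead of Cassia, so their earliest slot is position 4 + 1 = 5.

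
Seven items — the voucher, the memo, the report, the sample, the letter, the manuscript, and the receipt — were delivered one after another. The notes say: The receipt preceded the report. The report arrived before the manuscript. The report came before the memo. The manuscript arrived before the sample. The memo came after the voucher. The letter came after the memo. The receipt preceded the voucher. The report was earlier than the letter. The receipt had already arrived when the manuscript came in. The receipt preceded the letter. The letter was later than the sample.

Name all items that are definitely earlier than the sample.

the manuscript, the receipt, the report

Directly stated before the sample: the manuscript.
The receipt reaches the sample via the receipt → the manuscript → the sample.
The report reaches the sample via the report → the manuscript → the sample.
No chain forces the letter (or any of the others) ahead of the sample.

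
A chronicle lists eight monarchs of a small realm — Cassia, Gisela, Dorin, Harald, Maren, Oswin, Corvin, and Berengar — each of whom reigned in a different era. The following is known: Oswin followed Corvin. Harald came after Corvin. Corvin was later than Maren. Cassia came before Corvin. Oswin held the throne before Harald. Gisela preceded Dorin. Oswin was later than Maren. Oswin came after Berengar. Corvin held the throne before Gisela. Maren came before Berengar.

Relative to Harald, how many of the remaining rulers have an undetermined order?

2

Forced before Harald: Berengar, Cassia, Corvin, Maren, and Oswin.
That leaves Dorin and Gisela with no forced order relative to Harald — 2.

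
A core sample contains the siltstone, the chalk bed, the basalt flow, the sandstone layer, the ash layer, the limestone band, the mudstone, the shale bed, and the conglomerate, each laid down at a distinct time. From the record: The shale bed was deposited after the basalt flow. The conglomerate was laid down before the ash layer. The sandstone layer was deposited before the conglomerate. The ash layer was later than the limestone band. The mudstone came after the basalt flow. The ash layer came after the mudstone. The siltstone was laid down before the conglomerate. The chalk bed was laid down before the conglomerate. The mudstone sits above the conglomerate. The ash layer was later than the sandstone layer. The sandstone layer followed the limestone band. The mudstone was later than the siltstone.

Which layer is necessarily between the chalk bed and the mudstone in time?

Tracing the constraints gives the chalk bed → the conglomerate → the mudstone, so the conglomerate sits after the chalk bed and before the mudstone.
No other layer is forced both after the chalk bed and before the mudstone.

the conglomerate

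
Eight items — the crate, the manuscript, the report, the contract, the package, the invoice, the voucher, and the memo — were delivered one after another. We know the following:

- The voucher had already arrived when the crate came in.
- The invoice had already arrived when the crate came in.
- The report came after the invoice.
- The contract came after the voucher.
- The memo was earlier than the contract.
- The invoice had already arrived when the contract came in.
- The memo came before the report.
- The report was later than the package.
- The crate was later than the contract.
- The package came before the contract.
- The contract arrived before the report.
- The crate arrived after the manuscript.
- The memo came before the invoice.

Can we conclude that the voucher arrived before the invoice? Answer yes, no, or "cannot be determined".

cannot be determined

No chain of stated constraints runs from the voucher to the invoice, and none runs from the invoice to the voucher either.
So the relative order of the voucher and the invoice is not fixed by the given facts.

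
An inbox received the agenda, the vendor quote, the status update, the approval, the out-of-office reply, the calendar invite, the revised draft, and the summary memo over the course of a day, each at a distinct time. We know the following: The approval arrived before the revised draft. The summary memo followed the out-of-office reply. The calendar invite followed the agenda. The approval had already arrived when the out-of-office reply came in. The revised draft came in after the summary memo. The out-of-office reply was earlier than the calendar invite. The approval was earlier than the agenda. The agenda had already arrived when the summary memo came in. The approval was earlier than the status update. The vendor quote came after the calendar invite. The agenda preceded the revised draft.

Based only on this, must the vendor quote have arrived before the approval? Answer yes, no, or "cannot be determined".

Tracing the constraints gives the approval → the agenda → the calendar invite → the vendor quote, so the approval must come before the vendor quote.
That means the vendor quote cannot be before the approval.

no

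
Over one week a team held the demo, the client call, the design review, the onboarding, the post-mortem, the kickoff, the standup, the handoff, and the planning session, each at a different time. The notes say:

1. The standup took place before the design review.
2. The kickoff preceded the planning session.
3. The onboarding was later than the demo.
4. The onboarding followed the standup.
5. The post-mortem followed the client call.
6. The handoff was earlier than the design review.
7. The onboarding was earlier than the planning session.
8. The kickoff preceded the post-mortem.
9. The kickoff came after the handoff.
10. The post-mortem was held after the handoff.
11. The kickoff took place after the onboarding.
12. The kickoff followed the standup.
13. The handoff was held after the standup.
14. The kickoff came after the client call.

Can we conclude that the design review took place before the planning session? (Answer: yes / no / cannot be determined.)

cannot be determined

No chain of stated constraints runs from the design review to the planning session, and none runs from the planning session to the design review either.
So the relative order of the design review and the planning session is not fixed by the given facts.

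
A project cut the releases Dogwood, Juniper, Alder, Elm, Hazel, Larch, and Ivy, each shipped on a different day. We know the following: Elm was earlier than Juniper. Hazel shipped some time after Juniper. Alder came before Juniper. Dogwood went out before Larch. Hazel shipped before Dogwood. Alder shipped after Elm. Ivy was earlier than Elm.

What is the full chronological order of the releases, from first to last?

The constraints fix every adjacent pair, so only one ordering works:
Ivy → Elm → Alder → Juniper → Hazel → Dogwood → Larch.

Ivy, Elm, Alder, Juniper, Hazel, Dogwood, Larch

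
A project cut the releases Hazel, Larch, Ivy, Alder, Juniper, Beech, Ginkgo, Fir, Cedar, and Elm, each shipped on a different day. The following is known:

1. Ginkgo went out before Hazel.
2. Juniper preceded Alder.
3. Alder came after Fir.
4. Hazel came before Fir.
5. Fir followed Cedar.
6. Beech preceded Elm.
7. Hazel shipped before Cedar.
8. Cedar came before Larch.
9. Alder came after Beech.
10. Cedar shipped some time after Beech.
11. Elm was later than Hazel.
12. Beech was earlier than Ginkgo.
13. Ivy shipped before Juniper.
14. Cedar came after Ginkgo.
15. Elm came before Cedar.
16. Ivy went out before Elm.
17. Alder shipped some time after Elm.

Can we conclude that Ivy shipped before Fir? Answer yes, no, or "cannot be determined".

yes

Chain the constraints: Ivy → Elm → Cedar → Fir. Each link is directly stated, so Ivy comes before Fir.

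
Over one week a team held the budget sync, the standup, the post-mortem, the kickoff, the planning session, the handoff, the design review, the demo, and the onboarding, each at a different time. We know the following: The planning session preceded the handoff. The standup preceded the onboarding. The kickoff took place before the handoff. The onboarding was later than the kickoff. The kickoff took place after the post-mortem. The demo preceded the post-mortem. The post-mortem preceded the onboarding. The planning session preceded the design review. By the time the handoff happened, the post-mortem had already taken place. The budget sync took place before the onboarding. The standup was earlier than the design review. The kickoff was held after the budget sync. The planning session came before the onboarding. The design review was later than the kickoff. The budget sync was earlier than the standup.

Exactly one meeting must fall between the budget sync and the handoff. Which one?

the kickoff

Tracing the constraints gives the budget sync → the kickoff → the handoff, so the kickoff sits after the budget sync and before the handoff.
No other meeting is forced both after the budget sync and before the handoff.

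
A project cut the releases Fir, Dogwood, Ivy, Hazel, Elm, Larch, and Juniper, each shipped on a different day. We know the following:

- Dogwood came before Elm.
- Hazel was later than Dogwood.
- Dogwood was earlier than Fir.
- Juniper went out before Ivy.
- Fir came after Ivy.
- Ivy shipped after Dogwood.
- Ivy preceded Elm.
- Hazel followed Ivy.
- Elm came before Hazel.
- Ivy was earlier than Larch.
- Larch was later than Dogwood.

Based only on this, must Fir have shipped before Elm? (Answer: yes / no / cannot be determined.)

No chain of stated constraints runs from Fir to Elm, and none runs from Elm to Fir either.
So the relative order of Fir and Elm is not fixed by the given facts.

cannot be determined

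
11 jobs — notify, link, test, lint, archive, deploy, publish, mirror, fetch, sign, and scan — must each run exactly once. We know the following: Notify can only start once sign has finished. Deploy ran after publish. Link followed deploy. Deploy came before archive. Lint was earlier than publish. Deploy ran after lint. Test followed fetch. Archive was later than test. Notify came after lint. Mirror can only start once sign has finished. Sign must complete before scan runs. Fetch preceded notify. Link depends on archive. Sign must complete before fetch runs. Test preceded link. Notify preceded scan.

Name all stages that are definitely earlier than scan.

fetch, lint, notify, sign

Directly stated before scan: notify and sign.
Fetch reaches scan via fetch → notify → scan.
Lint reaches scan via lint → notify → scan.
No chain forces mirror (or any of the others) ahead of scan.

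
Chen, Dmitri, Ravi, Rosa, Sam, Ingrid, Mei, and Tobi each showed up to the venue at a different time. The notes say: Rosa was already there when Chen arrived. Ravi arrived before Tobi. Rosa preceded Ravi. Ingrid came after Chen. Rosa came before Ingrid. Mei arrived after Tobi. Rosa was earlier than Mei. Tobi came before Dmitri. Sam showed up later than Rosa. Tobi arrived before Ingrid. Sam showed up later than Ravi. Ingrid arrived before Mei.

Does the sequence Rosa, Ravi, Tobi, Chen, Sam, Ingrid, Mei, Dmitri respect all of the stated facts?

Check each stated constraint against the proposed order — e.g. Rosa is ahead of Ingrid; Rosa is ahead of Mei. Every pair is in the required order; nothing is violated.

yes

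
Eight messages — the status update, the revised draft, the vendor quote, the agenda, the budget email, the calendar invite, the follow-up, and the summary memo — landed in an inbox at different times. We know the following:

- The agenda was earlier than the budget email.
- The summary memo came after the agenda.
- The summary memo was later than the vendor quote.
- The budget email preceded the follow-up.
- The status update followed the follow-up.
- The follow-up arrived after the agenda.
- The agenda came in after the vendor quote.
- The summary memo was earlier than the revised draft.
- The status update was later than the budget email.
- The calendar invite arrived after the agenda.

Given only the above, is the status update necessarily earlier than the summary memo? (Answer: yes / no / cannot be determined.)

cannot be determined

No chain of stated constraints runs from the status update to the summary memo, and none runs from the summary memo to the status update either.
So the relative order of the status update and the summary memo is not fixed by the given facts.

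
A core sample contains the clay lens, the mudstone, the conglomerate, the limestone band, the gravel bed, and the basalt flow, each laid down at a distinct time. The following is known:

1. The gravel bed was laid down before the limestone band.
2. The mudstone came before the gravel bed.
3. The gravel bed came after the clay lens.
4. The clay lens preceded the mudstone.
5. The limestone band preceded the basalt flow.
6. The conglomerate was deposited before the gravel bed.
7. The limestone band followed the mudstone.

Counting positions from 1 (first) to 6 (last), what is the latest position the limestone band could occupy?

The limestone band must come before the basalt flow — 1 layer forced after it.
Everything else can be placed before the limestone band in some valid order, so the limestone band can sit as late as position 6 − 1 = 5.

5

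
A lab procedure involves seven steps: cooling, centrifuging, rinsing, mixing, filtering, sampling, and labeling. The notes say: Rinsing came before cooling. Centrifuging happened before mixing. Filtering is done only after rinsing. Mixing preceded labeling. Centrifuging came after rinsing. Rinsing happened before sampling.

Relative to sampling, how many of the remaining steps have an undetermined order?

5

Forced before sampling: rinsing.
That leaves centrifuging, cooling, filtering, labeling, and mixing with no forced order relative to sampling — 5.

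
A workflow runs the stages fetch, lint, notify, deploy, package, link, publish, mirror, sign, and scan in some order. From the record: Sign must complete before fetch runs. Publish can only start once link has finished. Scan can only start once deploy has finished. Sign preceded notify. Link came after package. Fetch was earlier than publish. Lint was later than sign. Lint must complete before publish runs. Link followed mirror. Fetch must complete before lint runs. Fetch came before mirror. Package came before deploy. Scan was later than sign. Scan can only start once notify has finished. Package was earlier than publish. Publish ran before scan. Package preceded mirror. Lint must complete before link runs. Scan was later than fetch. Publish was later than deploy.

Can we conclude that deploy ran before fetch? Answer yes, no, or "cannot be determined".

cannot be determined

No chain of stated constraints runs from deploy to fetch, and none runs from fetch to deploy either.
So the relative order of deploy and fetch is not fixed by the given facts.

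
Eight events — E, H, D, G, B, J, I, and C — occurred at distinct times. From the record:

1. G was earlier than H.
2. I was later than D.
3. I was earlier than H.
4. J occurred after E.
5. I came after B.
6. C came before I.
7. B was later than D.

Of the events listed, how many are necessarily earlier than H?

5

Directly stated before H: G and I.
B reaches H via B → I → H.
C reaches H via C → I → H.
D reaches H via D → I → H.
No chain forces E (or any of the others) ahead of H.
That's B, C, D, G, and I — 5 in all.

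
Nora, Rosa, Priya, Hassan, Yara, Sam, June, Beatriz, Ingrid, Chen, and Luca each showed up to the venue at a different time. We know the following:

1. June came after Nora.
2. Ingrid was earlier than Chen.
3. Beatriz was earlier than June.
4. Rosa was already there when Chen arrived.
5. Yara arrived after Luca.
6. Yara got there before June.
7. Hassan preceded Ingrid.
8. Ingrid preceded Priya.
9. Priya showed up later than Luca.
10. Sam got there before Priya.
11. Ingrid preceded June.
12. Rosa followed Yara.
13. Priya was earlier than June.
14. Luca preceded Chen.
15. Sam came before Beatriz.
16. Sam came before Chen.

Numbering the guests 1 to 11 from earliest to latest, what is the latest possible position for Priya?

10

Priya must come before June — 1 guest forced after them.
Everything else can be placed before Priya in some valid order, so Priya can sit as late as position 11 − 1 = 10.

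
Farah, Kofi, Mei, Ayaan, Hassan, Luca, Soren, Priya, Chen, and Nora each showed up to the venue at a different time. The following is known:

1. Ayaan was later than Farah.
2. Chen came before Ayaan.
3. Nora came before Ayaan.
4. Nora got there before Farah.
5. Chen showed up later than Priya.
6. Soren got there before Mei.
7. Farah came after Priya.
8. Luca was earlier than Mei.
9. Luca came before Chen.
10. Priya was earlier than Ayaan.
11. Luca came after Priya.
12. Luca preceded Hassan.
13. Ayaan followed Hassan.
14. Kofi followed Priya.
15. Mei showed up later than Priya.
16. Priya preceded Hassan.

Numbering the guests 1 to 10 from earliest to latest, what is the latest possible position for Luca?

6

Luca must come before Ayaan, Chen, Hassan, and Mei — 4 guests forced after them.
Everything else can be placed before Luca in some valid order, so Luca can sit as late as position 10 − 4 = 6.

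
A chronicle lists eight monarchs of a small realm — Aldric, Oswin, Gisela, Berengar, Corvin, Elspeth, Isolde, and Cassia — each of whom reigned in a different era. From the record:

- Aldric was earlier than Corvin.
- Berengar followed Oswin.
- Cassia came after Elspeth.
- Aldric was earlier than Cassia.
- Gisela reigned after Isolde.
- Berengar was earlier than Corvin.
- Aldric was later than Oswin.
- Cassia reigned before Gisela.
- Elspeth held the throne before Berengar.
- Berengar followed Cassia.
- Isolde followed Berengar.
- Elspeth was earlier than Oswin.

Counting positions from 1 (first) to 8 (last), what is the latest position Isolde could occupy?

7

Isolde must come before Gisela — 1 ruler forced after them.
Everything else can be placed before Isolde in some valid order, so Isolde can sit as late as position 8 − 1 = 7.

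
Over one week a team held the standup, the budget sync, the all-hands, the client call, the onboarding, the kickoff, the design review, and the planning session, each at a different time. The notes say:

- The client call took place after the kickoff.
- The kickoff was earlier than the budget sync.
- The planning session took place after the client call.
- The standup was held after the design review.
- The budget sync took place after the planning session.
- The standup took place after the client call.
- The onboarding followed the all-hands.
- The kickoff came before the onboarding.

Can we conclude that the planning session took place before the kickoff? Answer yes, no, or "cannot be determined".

Tracing the constraints gives the kickoff → the client call → the planning session, so the kickoff must come before the planning session.
That means the planning session cannot be before the kickoff.

no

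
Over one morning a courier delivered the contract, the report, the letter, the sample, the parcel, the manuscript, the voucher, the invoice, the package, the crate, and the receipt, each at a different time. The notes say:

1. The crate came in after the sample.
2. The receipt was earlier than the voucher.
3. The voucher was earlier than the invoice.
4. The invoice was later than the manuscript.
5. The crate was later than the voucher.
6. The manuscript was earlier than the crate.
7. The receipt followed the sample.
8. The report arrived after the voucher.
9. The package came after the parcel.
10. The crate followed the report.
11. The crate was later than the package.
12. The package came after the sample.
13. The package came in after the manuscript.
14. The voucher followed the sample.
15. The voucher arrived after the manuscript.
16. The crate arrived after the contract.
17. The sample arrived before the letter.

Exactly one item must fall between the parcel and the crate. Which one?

the package

Tracing the constraints gives the parcel → the package → the crate, so the package sits after the parcel and before the crate.
No other item is forced both after the parcel and before the crate.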